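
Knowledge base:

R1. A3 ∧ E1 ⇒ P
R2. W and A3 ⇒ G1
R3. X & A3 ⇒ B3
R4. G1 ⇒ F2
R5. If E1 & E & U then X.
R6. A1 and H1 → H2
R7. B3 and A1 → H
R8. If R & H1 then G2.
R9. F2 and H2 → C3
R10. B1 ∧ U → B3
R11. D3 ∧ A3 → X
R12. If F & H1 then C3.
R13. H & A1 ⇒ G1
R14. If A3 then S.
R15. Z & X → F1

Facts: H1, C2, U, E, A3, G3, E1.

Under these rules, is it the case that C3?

No

Forward chaining from the given facts derives: P, X, S, B3.
Rules concluding C3: R9 needs F2; R12 needs F — none of these are established.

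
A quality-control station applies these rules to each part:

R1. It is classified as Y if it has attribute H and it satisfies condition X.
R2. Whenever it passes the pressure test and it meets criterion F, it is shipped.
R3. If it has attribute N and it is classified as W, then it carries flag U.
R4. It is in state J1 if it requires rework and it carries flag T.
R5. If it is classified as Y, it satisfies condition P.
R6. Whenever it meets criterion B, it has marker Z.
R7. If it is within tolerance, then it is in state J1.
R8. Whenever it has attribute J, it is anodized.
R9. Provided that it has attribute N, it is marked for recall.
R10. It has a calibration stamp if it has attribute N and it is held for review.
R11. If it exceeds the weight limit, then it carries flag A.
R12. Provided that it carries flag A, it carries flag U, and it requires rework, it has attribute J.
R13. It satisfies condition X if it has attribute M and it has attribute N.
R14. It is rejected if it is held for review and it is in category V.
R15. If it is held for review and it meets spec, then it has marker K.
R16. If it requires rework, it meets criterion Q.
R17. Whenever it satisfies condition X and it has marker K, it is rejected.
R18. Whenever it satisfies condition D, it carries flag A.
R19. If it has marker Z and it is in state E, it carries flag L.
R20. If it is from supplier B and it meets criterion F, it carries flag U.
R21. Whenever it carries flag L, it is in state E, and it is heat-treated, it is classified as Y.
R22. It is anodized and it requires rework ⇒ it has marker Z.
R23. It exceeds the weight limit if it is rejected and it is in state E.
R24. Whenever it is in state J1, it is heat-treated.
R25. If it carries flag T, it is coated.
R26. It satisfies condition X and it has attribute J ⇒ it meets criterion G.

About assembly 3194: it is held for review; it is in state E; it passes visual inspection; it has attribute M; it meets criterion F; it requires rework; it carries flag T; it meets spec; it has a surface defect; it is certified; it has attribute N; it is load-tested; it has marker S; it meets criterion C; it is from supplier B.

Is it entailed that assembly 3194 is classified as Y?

Yes

By R4 (it requires rework, it carries flag T): it is in state J1.
By R13 (it has attribute M, it has attribute N): it satisfies condition X.
By R15 (it is held for review, it meets spec): it has marker K.
By R17 (it satisfies condition X, it has marker K): it is rejected.
By R20 (it is from supplier B, it meets criterion F): it carries flag U.
By R23 (it is rejected, it is in state E): it exceeds the weight limit.
By R24 (it is in state J1): it is heat-treated.
By R11 (it exceeds the weight limit): it carries flag A.
By R12 (it carries flag A, it carries flag U, it requires rework): it has attribute J.
By R8 (it has attribute J): it is anodized.
By R22 (it is anodized, it requires rework): it has marker Z.
By R19 (it has marker Z, it is in state E): it carries flag L.
By R21 (it carries flag L, it is in state E, it is heat-treated): it is classified as Y.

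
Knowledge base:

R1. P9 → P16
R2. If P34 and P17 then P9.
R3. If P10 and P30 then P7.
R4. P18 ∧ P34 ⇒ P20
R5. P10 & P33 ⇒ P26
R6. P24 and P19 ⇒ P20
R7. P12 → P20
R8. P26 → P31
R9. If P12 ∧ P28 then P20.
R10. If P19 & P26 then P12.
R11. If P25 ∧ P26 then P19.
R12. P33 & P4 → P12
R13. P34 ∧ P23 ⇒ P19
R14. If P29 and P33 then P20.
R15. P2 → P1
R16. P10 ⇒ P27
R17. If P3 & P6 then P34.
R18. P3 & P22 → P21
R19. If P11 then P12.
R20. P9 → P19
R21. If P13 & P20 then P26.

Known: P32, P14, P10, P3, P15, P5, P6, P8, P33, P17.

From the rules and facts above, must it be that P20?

Yes

P26  (by R5: P10, P33)
P34  (by R17: P3, P6)
P9  (by R2: P34, P17)
P19  (by R20: P9)
P12  (by R10: P19, P26)
P20  (by R7: P12)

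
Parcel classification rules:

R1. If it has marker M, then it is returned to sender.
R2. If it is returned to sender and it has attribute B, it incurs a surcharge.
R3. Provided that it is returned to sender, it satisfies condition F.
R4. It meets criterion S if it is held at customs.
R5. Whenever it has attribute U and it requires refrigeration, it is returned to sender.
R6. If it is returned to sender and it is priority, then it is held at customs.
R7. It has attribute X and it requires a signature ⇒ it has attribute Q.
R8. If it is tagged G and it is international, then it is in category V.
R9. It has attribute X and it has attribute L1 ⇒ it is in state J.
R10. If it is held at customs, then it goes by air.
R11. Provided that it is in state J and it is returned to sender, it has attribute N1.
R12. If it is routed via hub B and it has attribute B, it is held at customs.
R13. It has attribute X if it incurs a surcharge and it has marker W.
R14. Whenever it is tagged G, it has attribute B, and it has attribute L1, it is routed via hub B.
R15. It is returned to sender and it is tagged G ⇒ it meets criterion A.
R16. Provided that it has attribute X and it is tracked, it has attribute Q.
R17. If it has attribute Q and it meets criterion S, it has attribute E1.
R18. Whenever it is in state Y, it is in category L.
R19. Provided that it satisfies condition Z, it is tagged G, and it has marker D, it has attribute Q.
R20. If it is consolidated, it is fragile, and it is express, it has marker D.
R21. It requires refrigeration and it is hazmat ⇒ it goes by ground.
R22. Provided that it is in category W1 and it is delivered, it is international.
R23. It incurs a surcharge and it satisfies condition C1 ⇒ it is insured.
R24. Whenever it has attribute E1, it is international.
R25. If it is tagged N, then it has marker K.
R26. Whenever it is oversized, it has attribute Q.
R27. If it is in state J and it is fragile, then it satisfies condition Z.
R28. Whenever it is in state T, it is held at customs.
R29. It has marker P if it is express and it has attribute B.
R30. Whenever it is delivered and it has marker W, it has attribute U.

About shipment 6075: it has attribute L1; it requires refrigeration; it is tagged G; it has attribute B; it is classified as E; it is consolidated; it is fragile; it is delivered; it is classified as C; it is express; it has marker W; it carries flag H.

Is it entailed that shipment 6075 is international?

Yes

By R14 (it is tagged G, it has attribute B, it has attribute L1): it is routed via hub B.
By R20 (it is consolidated, it is fragile, it is express): it has marker D.
By R30 (it is delivered, it has marker W): it has attribute U.
By R5 (it has attribute U, it requires refrigeration): it is returned to sender.
By R12 (it is routed via hub B, it has attribute B): it is held at customs.
By R2 (it is returned to sender, it has attribute B): it incurs a surcharge.
By R4 (it is held at customs): it meets criterion S.
By R13 (it incurs a surcharge, it has marker W): it has attribute X.
By R9 (it has attribute X, it has attribute L1): it is in state J.
By R27 (it is in state J, it is fragile): it satisfies condition Z.
By R19 (it satisfies condition Z, it is tagged G, it has marker D): it has attribute Q.
By R17 (it has attribute Q, it meets criterion S): it has attribute E1.
By R24 (it has attribute E1): it is international.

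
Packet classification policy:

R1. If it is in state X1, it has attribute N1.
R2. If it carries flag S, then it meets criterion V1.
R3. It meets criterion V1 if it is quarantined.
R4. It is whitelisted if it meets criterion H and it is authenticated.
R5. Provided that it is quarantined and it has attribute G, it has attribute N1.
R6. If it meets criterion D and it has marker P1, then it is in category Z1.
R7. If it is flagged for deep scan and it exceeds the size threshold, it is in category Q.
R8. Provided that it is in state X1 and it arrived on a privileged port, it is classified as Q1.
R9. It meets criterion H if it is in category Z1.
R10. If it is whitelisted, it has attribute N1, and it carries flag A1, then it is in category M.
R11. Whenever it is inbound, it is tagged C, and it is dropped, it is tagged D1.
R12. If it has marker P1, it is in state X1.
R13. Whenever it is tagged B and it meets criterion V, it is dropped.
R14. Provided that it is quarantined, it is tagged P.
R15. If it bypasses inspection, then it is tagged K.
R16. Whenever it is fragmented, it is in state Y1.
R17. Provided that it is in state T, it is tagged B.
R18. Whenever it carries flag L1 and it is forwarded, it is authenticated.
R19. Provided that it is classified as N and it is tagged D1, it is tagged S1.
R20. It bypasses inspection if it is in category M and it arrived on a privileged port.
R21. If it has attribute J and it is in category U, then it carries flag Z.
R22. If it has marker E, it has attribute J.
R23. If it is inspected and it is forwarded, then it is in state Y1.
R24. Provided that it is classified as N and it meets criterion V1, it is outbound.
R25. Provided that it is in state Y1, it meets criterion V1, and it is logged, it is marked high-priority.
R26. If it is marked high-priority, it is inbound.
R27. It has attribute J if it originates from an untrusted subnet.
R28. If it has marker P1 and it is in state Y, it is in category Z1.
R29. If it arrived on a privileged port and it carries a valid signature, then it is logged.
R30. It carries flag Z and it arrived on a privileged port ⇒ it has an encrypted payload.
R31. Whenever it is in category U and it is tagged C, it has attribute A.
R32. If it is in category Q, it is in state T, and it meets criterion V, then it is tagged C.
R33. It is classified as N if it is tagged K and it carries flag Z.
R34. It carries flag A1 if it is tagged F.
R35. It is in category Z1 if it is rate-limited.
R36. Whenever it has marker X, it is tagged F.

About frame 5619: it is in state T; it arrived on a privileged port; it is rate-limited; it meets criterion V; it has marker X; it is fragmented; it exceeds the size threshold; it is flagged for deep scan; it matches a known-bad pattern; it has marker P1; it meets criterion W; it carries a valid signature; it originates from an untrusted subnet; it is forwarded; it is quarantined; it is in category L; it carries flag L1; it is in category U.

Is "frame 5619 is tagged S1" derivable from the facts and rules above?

By R3 (it is quarantined): it meets criterion V1.
By R7 (it is flagged for deep scan, it exceeds the size threshold): it is in category Q.
By R12 (it has marker P1): it is in state X1.
By R16 (it is fragmented): it is in state Y1.
By R17 (it is in state T): it is tagged B.
By R18 (it carries flag L1, it is forwarded): it is authenticated.
By R27 (it originates from an untrusted subnet): it has attribute J.
By R29 (it arrived on a privileged port, it carries a valid signature): it is logged.
By R32 (it is in category Q, it is in state T, it meets criterion V): it is tagged C.
By R35 (it is rate-limited): it is in category Z1.
By R36 (it has marker X): it is tagged F.
By R1 (it is in state X1): it has attribute N1.
By R9 (it is in category Z1): it meets criterion H.
By R13 (it is tagged B, it meets criterion V): it is dropped.
By R21 (it has attribute J, it is in category U): it carries flag Z.
By R25 (it is in state Y1, it meets criterion V1, it is logged): it is marked high-priority.
By R26 (it is marked high-priority): it is inbound.
By R34 (it is tagged F): it carries flag A1.
By R4 (it meets criterion H, it is authenticated): it is whitelisted.
By R10 (it is whitelisted, it has attribute N1, it carries flag A1): it is in category M.
By R11 (it is inbound, it is tagged C, it is dropped): it is tagged D1.
By R20 (it is in category M, it arrived on a privileged port): it bypasses inspection.
By R15 (it bypasses inspection): it is tagged K.
By R33 (it is tagged K, it carries flag Z): it is classified as N.
By R19 (it is classified as N, it is tagged D1): it is tagged S1.

Yes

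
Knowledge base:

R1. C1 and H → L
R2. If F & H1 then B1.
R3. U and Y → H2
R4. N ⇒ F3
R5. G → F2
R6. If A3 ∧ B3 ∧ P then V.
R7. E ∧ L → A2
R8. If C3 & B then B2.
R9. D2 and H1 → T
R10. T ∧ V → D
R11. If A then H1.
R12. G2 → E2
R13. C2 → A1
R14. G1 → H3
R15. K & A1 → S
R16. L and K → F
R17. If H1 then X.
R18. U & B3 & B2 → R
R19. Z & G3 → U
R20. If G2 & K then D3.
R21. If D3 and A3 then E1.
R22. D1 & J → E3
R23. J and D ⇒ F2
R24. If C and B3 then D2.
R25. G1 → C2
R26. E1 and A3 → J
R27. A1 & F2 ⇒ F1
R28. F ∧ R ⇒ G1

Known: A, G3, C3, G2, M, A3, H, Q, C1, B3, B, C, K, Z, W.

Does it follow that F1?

Forward chaining from the given facts derives: L, B2, H1, E2, F, X, U, D3, E1, D2, J, B1, T, R, G1, H3, C2, A1, S.
The only rule concluding F1 is R27, which needs F2; that is never established.

No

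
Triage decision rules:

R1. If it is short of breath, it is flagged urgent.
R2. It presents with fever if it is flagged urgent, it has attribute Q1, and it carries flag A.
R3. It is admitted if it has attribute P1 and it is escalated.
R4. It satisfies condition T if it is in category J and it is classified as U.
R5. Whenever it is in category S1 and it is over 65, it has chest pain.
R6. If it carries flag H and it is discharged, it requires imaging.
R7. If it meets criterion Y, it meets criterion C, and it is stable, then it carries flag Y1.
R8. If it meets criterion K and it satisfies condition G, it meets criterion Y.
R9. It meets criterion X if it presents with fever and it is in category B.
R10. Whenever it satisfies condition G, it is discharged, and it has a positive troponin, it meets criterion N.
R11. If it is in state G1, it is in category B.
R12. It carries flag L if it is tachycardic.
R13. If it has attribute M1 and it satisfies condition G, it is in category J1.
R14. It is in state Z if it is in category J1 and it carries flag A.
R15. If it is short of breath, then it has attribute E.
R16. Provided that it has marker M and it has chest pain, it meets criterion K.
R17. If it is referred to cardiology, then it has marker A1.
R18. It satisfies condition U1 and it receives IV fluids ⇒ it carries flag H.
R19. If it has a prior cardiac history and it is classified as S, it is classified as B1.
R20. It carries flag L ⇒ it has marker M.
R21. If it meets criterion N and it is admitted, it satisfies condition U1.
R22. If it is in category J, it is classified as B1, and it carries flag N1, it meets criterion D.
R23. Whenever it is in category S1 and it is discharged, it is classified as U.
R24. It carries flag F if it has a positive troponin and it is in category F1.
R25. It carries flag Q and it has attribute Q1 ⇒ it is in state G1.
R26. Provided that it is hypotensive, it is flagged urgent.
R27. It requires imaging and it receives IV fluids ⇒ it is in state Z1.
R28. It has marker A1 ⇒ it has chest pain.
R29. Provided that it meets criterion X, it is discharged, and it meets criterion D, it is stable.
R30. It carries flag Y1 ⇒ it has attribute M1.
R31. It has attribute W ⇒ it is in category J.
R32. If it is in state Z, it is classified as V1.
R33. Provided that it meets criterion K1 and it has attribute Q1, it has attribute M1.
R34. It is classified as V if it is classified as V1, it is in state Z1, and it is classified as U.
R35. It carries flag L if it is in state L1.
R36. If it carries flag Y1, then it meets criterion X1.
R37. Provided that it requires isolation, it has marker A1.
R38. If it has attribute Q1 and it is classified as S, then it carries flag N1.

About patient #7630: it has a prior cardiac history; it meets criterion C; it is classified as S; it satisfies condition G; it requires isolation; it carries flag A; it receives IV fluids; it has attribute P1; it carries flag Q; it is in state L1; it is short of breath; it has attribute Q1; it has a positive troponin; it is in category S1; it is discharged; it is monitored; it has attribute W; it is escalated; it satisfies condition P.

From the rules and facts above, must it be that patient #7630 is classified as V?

By R1 (it is short of breath): it is flagged urgent.
By R2 (it is flagged urgent, it has attribute Q1, it carries flag A): it presents with fever.
By R3 (it has attribute P1, it is escalated): it is admitted.
By R10 (it satisfies condition G, it is discharged, it has a positive troponin): it meets criterion N.
By R19 (it has a prior cardiac history, it is classified as S): it is classified as B1.
By R21 (it meets criterion N, it is admitted): it satisfies condition U1.
By R23 (it is in category S1, it is discharged): it is classified as U.
By R25 (it carries flag Q, it has attribute Q1): it is in state G1.
By R31 (it has attribute W): it is in category J.
By R35 (it is in state L1): it carries flag L.
By R37 (it requires isolation): it has marker A1.
By R38 (it has attribute Q1, it is classified as S): it carries flag N1.
By R11 (it is in state G1): it is in category B.
By R18 (it satisfies condition U1, it receives IV fluids): it carries flag H.
By R20 (it carries flag L): it has marker M.
By R22 (it is in category J, it is classified as B1, it carries flag N1): it meets criterion D.
By R28 (it has marker A1): it has chest pain.
By R6 (it carries flag H, it is discharged): it requires imaging.
By R9 (it presents with fever, it is in category B): it meets criterion X.
By R16 (it has marker M, it has chest pain): it meets criterion K.
By R27 (it requires imaging, it receives IV fluids): it is in state Z1.
By R29 (it meets criterion X, it is discharged, it meets criterion D): it is stable.
By R8 (it meets criterion K, it satisfies condition G): it meets criterion Y.
By R7 (it meets criterion Y, it meets criterion C, it is stable): it carries flag Y1.
By R30 (it carries flag Y1): it has attribute M1.
By R13 (it has attribute M1, it satisfies condition G): it is in category J1.
By R14 (it is in category J1, it carries flag A): it is in state Z.
By R32 (it is in state Z): it is classified as V1.
By R34 (it is classified as V1, it is in state Z1, it is classified as U): it is classified as V.

Yes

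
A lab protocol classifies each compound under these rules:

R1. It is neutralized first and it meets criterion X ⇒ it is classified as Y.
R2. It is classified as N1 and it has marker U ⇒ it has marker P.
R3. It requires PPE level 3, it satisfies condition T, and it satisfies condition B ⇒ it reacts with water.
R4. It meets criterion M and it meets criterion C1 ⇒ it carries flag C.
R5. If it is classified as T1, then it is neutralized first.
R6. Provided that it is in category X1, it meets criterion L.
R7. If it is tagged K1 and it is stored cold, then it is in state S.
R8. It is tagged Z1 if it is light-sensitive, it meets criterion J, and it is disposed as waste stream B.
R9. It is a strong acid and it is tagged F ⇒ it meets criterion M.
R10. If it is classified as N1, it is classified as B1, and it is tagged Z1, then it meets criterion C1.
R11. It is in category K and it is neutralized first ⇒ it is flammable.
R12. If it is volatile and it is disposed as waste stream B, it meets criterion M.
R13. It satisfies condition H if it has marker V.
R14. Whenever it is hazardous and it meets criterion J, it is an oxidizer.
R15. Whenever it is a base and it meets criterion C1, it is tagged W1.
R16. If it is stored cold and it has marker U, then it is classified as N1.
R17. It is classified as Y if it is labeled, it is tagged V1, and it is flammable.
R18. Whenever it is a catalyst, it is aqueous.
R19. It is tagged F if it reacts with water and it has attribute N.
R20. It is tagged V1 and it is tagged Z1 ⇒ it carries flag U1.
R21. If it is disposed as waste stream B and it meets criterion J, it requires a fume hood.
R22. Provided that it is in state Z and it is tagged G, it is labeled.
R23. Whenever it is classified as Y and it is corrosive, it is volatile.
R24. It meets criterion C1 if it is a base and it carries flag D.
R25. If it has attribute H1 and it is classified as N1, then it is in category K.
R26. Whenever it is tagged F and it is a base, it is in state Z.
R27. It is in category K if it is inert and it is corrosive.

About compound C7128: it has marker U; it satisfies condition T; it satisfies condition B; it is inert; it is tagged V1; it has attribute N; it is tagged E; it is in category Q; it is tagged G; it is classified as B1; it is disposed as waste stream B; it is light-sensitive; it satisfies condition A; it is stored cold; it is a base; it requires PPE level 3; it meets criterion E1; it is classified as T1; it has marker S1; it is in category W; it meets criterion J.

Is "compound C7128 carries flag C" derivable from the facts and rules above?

No

Forward chaining from the given facts derives: reacts with water, is neutralized first, is tagged Z1, is classified as N1, is tagged F, carries flag U1, requires a fume hood, is in state Z, has marker P, meets criterion C1, is tagged W1, is labeled.
The only rule concluding "it carries flag C" is R4, which needs "it meets criterion M"; that is never established.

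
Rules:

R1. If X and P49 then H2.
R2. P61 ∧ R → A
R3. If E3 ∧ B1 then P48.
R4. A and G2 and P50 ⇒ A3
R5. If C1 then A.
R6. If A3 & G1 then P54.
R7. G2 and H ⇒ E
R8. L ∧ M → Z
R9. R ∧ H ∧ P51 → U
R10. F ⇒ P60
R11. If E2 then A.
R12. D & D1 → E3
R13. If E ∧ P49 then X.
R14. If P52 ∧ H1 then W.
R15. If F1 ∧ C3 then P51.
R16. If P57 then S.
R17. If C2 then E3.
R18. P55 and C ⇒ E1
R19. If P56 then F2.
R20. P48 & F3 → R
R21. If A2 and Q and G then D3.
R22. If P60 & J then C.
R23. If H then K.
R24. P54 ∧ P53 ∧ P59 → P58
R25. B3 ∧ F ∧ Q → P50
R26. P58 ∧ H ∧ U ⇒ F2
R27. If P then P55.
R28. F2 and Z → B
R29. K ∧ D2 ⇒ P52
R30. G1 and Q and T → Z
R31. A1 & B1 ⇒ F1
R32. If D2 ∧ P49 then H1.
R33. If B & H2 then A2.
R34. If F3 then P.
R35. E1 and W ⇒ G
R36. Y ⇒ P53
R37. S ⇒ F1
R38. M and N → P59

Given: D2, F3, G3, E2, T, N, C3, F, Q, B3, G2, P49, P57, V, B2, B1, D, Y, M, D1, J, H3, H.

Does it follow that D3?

Forward chaining from the given facts derives: E, P60, A, E3, X, S, C, K, P50, P52, H1, P, P53, F1, P59, H2, P48, A3, W, P51, R, P55, U, E1, G.
The only rule concluding D3 is R21, which needs A2; that is never established.

No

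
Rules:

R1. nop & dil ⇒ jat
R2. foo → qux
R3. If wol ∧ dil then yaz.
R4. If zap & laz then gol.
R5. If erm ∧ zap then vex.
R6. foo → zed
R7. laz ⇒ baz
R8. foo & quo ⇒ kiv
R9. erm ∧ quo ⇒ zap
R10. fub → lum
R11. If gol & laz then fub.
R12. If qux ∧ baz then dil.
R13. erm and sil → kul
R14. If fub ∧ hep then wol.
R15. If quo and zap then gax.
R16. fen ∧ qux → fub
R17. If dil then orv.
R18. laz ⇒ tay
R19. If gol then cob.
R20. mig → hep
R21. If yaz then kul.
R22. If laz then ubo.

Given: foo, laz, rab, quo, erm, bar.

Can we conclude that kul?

Forward chaining from the given facts derives: qux, zed, baz, kiv, zap, dil, gax, orv, tay, ubo, gol, vex, fub, cob, lum.
Rules concluding kul: R13 needs sil; R21 needs yaz — none of these are established.

No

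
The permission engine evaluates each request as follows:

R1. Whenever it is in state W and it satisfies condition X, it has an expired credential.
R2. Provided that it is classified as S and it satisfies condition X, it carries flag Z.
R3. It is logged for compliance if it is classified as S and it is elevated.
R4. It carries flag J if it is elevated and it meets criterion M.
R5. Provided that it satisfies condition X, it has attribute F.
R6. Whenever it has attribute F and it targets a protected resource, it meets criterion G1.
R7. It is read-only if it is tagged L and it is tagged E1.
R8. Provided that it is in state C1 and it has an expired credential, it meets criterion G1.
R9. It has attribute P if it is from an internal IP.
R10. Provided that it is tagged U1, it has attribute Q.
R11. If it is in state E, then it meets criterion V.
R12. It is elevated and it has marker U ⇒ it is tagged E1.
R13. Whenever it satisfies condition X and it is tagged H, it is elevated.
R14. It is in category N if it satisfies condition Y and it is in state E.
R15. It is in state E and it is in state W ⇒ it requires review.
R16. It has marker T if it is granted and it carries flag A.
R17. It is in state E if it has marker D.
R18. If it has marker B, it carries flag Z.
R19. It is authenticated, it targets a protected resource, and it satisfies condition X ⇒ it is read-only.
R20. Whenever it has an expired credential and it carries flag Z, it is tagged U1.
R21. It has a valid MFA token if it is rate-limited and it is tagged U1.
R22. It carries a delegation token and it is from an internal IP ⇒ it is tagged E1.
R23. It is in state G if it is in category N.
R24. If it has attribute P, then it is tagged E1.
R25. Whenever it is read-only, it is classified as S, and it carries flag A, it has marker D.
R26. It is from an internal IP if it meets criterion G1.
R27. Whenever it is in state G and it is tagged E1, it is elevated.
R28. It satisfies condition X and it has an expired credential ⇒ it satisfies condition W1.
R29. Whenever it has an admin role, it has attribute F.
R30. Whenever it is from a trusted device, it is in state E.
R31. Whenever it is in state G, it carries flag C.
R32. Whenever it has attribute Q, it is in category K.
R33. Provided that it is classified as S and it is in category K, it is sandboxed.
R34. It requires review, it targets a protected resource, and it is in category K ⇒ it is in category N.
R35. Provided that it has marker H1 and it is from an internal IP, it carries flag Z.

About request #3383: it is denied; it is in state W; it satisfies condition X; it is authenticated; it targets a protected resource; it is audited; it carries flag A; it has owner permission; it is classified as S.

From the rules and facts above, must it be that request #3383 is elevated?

By R1 (it is in state W, it satisfies condition X): it has an expired credential.
By R2 (it is classified as S, it satisfies condition X): it carries flag Z.
By R5 (it satisfies condition X): it has attribute F.
By R6 (it has attribute F, it targets a protected resource): it meets criterion G1.
By R19 (it is authenticated, it targets a protected resource, it satisfies condition X): it is read-only.
By R20 (it has an expired credential, it carries flag Z): it is tagged U1.
By R25 (it is read-only, it is classified as S, it carries flag A): it has marker D.
By R26 (it meets criterion G1): it is from an internal IP.
By R9 (it is from an internal IP): it has attribute P.
By R10 (it is tagged U1): it has attribute Q.
By R17 (it has marker D): it is in state E.
By R24 (it has attribute P): it is tagged E1.
By R32 (it has attribute Q): it is in category K.
By R15 (it is in state E, it is in state W): it requires review.
By R34 (it requires review, it targets a protected resource, it is in category K): it is in category N.
By R23 (it is in category N): it is in state G.
By R27 (it is in state G, it is tagged E1): it is elevated.

Yes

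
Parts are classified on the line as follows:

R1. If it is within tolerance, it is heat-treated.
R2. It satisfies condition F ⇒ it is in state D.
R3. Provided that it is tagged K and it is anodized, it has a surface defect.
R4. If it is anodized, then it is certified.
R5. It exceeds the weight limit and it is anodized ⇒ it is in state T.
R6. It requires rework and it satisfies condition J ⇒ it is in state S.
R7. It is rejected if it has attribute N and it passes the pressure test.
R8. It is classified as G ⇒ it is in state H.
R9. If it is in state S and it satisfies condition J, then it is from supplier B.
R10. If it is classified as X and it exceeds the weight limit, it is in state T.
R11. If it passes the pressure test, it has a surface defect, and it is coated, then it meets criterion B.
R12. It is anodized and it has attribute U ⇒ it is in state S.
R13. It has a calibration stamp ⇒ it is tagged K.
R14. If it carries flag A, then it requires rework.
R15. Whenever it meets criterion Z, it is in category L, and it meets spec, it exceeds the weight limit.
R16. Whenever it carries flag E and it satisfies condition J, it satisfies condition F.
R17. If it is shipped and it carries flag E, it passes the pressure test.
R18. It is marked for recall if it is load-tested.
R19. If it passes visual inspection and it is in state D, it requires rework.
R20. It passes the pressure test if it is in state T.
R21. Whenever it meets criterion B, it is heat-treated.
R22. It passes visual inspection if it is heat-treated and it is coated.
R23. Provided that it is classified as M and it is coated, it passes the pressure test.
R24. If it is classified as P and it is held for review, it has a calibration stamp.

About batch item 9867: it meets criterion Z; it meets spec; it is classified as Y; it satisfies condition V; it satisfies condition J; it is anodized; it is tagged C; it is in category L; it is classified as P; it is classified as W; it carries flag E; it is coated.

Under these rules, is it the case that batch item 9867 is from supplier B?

Forward chaining from the given facts derives: is certified, exceeds the weight limit, satisfies condition F, is in state D, is in state T, passes the pressure test.
The only rule concluding "it is from supplier B" is R9, which needs "it is in state S"; that is never established.

No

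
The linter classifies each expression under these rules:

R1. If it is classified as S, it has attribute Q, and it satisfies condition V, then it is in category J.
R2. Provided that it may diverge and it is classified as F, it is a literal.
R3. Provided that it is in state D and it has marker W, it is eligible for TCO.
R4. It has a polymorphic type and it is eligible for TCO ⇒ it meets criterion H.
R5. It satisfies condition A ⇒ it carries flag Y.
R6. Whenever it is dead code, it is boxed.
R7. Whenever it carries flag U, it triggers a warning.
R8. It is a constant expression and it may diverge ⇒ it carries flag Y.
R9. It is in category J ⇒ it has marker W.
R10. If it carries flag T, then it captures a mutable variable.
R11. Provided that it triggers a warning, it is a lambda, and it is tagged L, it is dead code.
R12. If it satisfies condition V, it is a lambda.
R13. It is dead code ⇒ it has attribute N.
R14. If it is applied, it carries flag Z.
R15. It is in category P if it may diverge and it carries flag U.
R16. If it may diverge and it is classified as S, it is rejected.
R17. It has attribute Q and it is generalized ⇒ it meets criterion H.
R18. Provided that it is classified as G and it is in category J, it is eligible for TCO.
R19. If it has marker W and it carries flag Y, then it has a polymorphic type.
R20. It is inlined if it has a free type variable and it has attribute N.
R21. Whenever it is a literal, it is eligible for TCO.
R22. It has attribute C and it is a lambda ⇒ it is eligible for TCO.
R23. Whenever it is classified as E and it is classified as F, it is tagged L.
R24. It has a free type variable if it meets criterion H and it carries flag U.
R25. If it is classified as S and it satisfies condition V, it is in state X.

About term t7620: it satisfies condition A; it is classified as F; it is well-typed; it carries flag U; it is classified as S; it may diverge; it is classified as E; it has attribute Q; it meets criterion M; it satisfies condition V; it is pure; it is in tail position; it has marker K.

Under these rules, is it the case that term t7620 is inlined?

Yes

By R1 (it is classified as S, it has attribute Q, it satisfies condition V): it is in category J.
By R2 (it may diverge, it is classified as F): it is a literal.
By R5 (it satisfies condition A): it carries flag Y.
By R7 (it carries flag U): it triggers a warning.
By R9 (it is in category J): it has marker W.
By R12 (it satisfies condition V): it is a lambda.
By R19 (it has marker W, it carries flag Y): it has a polymorphic type.
By R21 (it is a literal): it is eligible for TCO.
By R23 (it is classified as E, it is classified as F): it is tagged L.
By R4 (it has a polymorphic type, it is eligible for TCO): it meets criterion H.
By R11 (it triggers a warning, it is a lambda, it is tagged L): it is dead code.
By R13 (it is dead code): it has attribute N.
By R24 (it meets criterion H, it carries flag U): it has a free type variable.
By R20 (it has a free type variable, it has attribute N): it is inlined.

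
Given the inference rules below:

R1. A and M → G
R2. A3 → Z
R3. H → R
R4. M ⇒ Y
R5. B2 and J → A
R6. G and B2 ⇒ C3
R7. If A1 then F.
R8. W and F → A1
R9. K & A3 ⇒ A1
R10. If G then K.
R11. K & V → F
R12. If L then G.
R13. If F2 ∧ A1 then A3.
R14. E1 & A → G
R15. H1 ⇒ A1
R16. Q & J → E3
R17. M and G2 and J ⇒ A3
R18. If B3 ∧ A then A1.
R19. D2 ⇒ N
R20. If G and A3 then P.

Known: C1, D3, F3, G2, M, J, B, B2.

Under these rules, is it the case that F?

A  (by R5: B2, J)
A3  (by R17: M, G2, J)
G  (by R1: A, M)
K  (by R10: G)
A1  (by R9: K, A3)
F  (by R7: A1)

Yes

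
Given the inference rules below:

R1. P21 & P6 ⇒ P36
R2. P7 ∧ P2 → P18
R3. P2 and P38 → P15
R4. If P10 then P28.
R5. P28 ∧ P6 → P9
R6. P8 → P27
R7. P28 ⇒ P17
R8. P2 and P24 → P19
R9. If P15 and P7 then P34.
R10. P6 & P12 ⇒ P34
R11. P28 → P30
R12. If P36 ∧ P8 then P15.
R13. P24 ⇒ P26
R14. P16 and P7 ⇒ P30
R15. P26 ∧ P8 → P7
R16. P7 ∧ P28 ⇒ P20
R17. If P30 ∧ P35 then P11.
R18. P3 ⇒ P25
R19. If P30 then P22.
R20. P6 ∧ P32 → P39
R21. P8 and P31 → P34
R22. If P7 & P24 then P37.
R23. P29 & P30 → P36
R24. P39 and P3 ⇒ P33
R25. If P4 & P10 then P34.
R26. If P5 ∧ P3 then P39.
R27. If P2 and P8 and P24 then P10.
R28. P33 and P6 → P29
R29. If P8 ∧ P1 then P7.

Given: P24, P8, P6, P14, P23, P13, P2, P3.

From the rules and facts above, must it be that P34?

No

Forward chaining from the given facts derives: P27, P19, P26, P7, P25, P37, P10, P18, P28, P9, P17, P30, P20, P22.
Rules concluding P34: R9 needs P15; R10 needs P12; R21 needs P31; R25 needs P4 — none of these are established.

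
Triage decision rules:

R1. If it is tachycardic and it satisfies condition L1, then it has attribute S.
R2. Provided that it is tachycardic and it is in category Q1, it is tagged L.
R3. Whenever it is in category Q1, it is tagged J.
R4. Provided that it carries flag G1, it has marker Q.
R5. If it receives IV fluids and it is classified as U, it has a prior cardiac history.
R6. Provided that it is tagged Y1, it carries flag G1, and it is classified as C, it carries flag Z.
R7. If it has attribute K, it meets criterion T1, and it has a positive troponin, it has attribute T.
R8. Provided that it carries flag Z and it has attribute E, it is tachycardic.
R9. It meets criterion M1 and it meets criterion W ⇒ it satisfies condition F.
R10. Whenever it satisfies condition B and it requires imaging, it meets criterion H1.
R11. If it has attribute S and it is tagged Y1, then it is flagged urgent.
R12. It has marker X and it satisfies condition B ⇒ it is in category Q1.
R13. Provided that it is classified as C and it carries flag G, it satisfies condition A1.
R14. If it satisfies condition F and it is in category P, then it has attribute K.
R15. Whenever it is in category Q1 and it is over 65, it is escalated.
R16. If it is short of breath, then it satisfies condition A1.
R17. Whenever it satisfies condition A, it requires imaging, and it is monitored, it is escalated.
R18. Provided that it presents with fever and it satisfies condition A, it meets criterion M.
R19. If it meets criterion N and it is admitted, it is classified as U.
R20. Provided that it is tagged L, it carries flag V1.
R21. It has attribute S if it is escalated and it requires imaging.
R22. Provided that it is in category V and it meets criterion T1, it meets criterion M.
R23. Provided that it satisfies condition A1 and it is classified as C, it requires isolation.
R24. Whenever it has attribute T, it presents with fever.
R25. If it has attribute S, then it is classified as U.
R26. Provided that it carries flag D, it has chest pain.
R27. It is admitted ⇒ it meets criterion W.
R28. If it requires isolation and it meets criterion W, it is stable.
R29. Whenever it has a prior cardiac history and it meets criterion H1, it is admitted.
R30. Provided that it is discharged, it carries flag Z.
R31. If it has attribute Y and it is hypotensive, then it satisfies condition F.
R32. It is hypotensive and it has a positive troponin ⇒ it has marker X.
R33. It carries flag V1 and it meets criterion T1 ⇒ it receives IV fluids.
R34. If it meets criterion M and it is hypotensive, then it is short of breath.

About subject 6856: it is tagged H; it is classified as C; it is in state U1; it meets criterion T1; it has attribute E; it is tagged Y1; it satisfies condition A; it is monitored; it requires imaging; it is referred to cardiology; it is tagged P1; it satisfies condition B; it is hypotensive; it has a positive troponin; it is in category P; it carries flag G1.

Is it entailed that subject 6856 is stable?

No

Forward chaining from the given facts derives: has marker Q, carries flag Z, is tachycardic, meets criterion H1, is escalated, has attribute S, is classified as U, has marker X, is flagged urgent, is in category Q1, is tagged L, is tagged J, carries flag V1, receives IV fluids, has a prior cardiac history, is admitted, meets criterion W.
The only rule concluding "it is stable" is R28, which needs "it requires isolation"; that is never established.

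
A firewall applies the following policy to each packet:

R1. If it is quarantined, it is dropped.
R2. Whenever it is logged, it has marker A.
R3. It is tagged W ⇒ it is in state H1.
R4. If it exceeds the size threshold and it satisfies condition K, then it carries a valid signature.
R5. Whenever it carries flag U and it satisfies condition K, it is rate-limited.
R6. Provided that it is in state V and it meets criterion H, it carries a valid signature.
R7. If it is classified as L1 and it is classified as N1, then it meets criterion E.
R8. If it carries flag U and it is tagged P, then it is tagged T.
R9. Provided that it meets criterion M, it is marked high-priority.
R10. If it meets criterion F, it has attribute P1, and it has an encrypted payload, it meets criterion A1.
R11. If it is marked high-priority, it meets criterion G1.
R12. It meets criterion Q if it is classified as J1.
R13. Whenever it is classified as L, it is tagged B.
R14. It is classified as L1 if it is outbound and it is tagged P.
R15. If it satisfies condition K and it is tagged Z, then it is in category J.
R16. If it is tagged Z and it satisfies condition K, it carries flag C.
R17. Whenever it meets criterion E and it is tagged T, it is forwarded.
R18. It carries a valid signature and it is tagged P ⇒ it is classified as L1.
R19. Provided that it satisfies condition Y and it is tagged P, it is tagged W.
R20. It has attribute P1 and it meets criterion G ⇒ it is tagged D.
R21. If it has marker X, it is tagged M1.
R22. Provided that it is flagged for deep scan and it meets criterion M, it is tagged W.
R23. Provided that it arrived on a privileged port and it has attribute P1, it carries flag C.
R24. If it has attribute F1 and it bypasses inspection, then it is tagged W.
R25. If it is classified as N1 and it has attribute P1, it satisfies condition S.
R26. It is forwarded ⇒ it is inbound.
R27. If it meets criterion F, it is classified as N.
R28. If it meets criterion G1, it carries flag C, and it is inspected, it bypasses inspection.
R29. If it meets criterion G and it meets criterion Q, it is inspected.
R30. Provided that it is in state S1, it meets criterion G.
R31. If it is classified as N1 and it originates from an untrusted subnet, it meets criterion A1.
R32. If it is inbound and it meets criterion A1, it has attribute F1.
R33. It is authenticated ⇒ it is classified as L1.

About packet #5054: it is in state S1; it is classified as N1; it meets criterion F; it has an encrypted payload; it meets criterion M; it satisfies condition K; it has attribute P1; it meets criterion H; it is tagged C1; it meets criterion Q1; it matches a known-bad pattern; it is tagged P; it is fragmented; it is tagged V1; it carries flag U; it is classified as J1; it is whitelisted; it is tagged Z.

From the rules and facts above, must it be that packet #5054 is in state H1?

No

Forward chaining from the given facts derives: is rate-limited, is tagged T, is marked high-priority, meets criterion A1, meets criterion G1, meets criterion Q, is in category J, carries flag C, satisfies condition S, is classified as N, meets criterion G, is tagged D, is inspected, bypasses inspection.
The only rule concluding "it is in state H1" is R3, which needs "it is tagged W"; that is never established.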